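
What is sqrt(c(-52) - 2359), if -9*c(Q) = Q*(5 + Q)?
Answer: 5*I*sqrt(947)/3 ≈ 51.289*I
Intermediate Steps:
c(Q) = -Q*(5 + Q)/9
sqrt(c(-52) - 2359) = sqrt(-1/9*(-52)*(5 - 52) - 2359) = sqrt(-1/9*(-52)*(-47) - 2359) = sqrt(-2444/9 - 2359) = sqrt(-23675/9) = 5*I*sqrt(947)/3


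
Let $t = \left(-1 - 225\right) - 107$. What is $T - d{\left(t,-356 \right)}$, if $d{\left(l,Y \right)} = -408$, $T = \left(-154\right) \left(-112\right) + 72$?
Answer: $17728$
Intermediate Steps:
$T = 17320$ ($T = 17248 + 72 = 17320$)
$t = -333$ ($t = -226 - 107 = -333$)
$T - d{\left(t,-356 \right)} = 17320 - -408 = 17320 + 408 = 17728$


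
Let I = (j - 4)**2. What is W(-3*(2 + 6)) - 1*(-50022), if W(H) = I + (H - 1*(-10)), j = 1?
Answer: 50017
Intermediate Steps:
I = 9 (I = (1 - 4)**2 = (-3)**2 = 9)
W(H) = 19 + H (W(H) = 9 + (H - 1*(-10)) = 9 + (H + 10) = 9 + (10 + H) = 19 + H)
W(-3*(2 + 6)) - 1*(-50022) = (19 - 3*(2 + 6)) - 1*(-50022) = (19 - 3*8) + 50022 = (19 - 24) + 50022 = -5 + 50022 = 50017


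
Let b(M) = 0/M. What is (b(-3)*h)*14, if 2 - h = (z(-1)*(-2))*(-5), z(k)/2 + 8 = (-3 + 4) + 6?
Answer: 0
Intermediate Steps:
z(k) = -2 (z(k) = -16 + 2*((-3 + 4) + 6) = -16 + 2*(1 + 6) = -16 + 2*7 = -16 + 14 = -2)
b(M) = 0
h = 22 (h = 2 - (-2*(-2))*(-5) = 2 - 4*(-5) = 2 - 1*(-20) = 2 + 20 = 22)
(b(-3)*h)*14 = (0*22)*14 = 0*14 = 0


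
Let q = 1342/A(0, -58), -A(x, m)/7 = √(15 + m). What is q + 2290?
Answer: 2290 + 1342*I*√43/301 ≈ 2290.0 + 29.236*I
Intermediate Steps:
A(x, m) = -7*√(15 + m)
q = 1342*I*√43/301 (q = 1342/((-7*√(15 - 58))) = 1342/((-7*I*√43)) = 1342*(I*√43/301) = 1342*I*√43/301 ≈ 29.236*I)
q + 2290 = 1342*I*√43/301 + 2290 = 2290 + 1342*I*√43/301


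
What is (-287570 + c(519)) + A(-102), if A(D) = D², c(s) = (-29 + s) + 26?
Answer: -276650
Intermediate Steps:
c(s) = -3 + s
(-287570 + c(519)) + A(-102) = (-287570 + (-3 + 519)) + (-102)² = (-287570 + 516) + 10404 = -287054 + 10404 = -276650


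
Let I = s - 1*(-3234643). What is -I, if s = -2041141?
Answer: -1193502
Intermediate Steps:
I = 1193502 (I = -2041141 - 1*(-3234643) = -2041141 + 3234643 = 1193502)
-I = -1*1193502 = -1193502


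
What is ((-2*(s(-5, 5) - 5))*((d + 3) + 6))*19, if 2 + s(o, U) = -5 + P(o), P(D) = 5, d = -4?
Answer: 1330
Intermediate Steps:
s(o, U) = -2 (s(o, U) = -2 + (-5 + 5) = -2 + 0 = -2)
((-2*(s(-5, 5) - 5))*((d + 3) + 6))*19 = ((-2*(-2 - 5))*((-4 + 3) + 6))*19 = ((-2*(-7))*(-1 + 6))*19 = (14*5)*19 = 70*19 = 1330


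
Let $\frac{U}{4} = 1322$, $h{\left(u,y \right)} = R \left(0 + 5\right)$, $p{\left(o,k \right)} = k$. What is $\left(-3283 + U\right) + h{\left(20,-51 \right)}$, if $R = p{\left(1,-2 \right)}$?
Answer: $1995$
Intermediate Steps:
$R = -2$
$h{\left(u,y \right)} = -10$ ($h{\left(u,y \right)} = - 2 \left(0 + 5\right) = \left(-2\right) 5 = -10$)
$U = 5288$ ($U = 4 \cdot 1322 = 5288$)
$\left(-3283 + U\right) + h{\left(20,-51 \right)} = \left(-3283 + 5288\right) - 10 = 2005 - 10 = 1995$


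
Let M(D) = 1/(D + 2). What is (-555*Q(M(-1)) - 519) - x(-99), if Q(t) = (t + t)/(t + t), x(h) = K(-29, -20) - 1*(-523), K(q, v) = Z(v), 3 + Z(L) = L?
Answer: -1574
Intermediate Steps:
Z(L) = -3 + L
K(q, v) = -3 + v
x(h) = 500 (x(h) = (-3 - 20) - 1*(-523) = -23 + 523 = 500)
M(D) = 1/(2 + D)
Q(t) = 1 (Q(t) = (2*t)/((2*t)) = (2*t)*(1/(2*t)) = 1)
(-555*Q(M(-1)) - 519) - x(-99) = (-555*1 - 519) - 1*500 = (-555 - 519) - 500 = -1074 - 500 = -1574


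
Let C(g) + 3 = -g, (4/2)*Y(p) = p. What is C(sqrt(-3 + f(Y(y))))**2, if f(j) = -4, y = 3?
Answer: (3 + I*sqrt(7))**2 ≈ 2.0 + 15.875*I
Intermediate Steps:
Y(p) = p/2
C(g) = -3 - g
C(sqrt(-3 + f(Y(y))))**2 = (-3 - sqrt(-3 - 4))**2 = (-3 - sqrt(-7))**2 = (-3 - I*sqrt(7))**2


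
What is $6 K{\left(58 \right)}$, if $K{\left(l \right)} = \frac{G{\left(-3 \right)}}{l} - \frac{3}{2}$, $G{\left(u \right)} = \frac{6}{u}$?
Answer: $- \frac{267}{29} \approx -9.2069$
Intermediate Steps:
$K{\left(l \right)} = - \frac{3}{2} - \frac{2}{l}$ ($K{\left(l \right)} = \frac{6 \frac{1}{-3}}{l} - \frac{3}{2} = \frac{6 \left(- \frac{1}{3}\right)}{l} - \frac{3}{2} = - \frac{2}{l} - \frac{3}{2} = - \frac{3}{2} - \frac{2}{l}$)
$6 K{\left(58 \right)} = 6 \left(- \frac{3}{2} - \frac{2}{58}\right) = 6 \left(- \frac{3}{2} - \frac{1}{29}\right) = 6 \left(- \frac{89}{58}\right) = - \frac{267}{29}$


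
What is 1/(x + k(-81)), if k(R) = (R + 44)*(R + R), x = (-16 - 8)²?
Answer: 1/6570 ≈ 0.00015221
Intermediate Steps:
x = 576 (x = (-24)² = 576)
k(R) = 2*R*(44 + R) (k(R) = (44 + R)*(2*R) = 2*R*(44 + R))
1/(x + k(-81)) = 1/(576 + 2*(-81)*(44 - 81)) = 1/(576 + 2*(-81)*(-37)) = 1/(576 + 5994) = 1/6570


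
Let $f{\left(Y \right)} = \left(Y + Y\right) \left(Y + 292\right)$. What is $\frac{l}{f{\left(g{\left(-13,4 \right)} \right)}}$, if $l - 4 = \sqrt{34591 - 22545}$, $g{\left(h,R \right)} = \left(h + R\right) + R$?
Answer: $- \frac{2}{1435} - \frac{\sqrt{12046}}{2870} \approx -0.039636$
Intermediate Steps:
$g{\left(h,R \right)} = h + 2 R$ ($g{\left(h,R \right)} = \left(R + h\right) + R = h + 2 R$)
$l = 4 + \sqrt{12046}$ ($l = 4 + \sqrt{34591 - 22545} = 4 + \sqrt{12046} \approx 113.75$)
$f{\left(Y \right)} = 2 Y \left(292 + Y\right)$
$\frac{l}{f{\left(g{\left(-13,4 \right)} \right)}} = \frac{4 + \sqrt{12046}}{2 \left(-13 + 2 \cdot 4\right) \left(292 + \left(-13 + 2 \cdot 4\right)\right)} = \frac{4 + \sqrt{12046}}{2 \left(-13 + 8\right) \left(292 + \left(-13 + 8\right)\right)} = \frac{4 + \sqrt{12046}}{2 \left(-5\right) \left(292 - 5\right)} = \frac{4 + \sqrt{12046}}{2 \left(-5\right) 287} = \frac{4 + \sqrt{12046}}{-2870} = \left(4 + \sqrt{12046}\right) \left(- \frac{1}{2870}\right) = - \frac{2}{1435} - \frac{\sqrt{12046}}{2870}$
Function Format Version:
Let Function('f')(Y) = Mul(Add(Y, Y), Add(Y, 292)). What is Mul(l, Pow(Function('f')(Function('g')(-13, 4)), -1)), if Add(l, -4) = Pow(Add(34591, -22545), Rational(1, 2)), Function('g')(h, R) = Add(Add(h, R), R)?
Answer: Add(Rational(-2, 1435), Mul(Rational(-1, 2870), Pow(12046, Rational(1, 2)))) ≈ -0.039636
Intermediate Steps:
Function('g')(h, R) = Add(h, Mul(2, R)) (Function('g')(h, R) = Add(Add(R, h), R) = Add(h, Mul(2, R)))
l = Add(4, Pow(12046, Rational(1, 2))) (l = Add(4, Pow(Add(34591, -22545), Rational(1, 2))) = Add(4, Pow(12046, Rational(1, 2))) ≈ 113.75)
Function('f')(Y) = Mul(2, Y, Add(292, Y)) (Function('f')(Y) = Mul(Mul(2, Y), Add(292, Y)) = Mul(2, Y, Add(292, Y)))
Mul(l, Pow(Function('f')(Function('g')(-13, 4)), -1)) = Mul(Add(4, Pow(12046, Rational(1, 2))), Pow(Mul(2, Add(-13, Mul(2, 4)), Add(292, Add(-13, Mul(2, 4)))), -1)) = Mul(Add(4, Pow(12046, Rational(1, 2))), Pow(Mul(2, Add(-13, 8), Add(292, Add(-13, 8))), -1)) = Mul(Add(4, Pow(12046, Rational(1, 2))), Pow(Mul(2, -5, Add(292, -5)), -1)) = Mul(Add(4, Pow(12046, Rational(1, 2))), Pow(Mul(2, -5, 287), -1)) = Mul(Add(4, Pow(12046, Rational(1, 2))), Pow(-2870, -1)) = Mul(Add(4, Pow(12046, Rational(1, 2))), Rational(-1, 2870)) = Add(Rational(-2, 1435), Mul(Rational(-1, 2870), Pow(12046, Rational(1, 2))))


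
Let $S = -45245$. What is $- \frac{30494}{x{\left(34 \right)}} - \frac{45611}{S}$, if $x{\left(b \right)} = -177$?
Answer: $\frac{1387774177}{8008365} \approx 173.29$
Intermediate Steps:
$- \frac{30494}{x{\left(34 \right)}} - \frac{45611}{S} = - \frac{30494}{-177} - \frac{45611}{-45245} = \left(-30494\right) \left(- \frac{1}{177}\right) - - \frac{45611}{45245} = \frac{30494}{177} + \frac{45611}{45245} = \frac{1387774177}{8008365}$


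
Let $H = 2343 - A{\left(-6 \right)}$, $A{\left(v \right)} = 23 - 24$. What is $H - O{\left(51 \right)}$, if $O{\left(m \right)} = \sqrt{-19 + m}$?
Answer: $2344 - 4 \sqrt{2} \approx 2338.3$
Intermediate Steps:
$A{\left(v \right)} = -1$
$H = 2344$ ($H = 2343 - -1 = 2343 + 1 = 2344$)
$H - O{\left(51 \right)} = 2344 - \sqrt{-19 + 51} = 2344 - \sqrt{32} = 2344 - 4 \sqrt{2}$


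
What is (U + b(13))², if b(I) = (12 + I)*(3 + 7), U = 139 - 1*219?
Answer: 28900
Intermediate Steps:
U = -80 (U = 139 - 219 = -80)
b(I) = 120 + 10*I (b(I) = (12 + I)*10 = 120 + 10*I)
(U + b(13))² = (-80 + (120 + 10*13))² = (-80 + (120 + 130))² = (-80 + 250)² = 170² = 28900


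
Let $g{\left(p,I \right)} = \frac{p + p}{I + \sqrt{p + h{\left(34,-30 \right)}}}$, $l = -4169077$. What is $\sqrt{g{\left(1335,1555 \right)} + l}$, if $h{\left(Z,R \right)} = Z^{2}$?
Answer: $\frac{\sqrt{-6482912065 - 4169077 \sqrt{2491}}}{\sqrt{1555 + \sqrt{2491}}} \approx 2041.8 i$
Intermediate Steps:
$g{\left(p,I \right)} = \frac{2 p}{I + \sqrt{1156 + p}}$ ($g{\left(p,I \right)} = \frac{p + p}{I + \sqrt{p + 34^{2}}} = \frac{2 p}{I + \sqrt{p + 1156}} = \frac{2 p}{I + \sqrt{1156 + p}}$)
$\sqrt{g{\left(1335,1555 \right)} + l} = \sqrt{2 \cdot 1335 \frac{1}{1555 + \sqrt{1156 + 1335}} - 4169077} = \sqrt{2 \cdot 1335 \frac{1}{1555 + \sqrt{2491}} - 4169077} = \sqrt{\frac{2670}{1555 + \sqrt{2491}} - 4169077} = \sqrt{-4169077 + \frac{2670}{1555 + \sqrt{2491}}}$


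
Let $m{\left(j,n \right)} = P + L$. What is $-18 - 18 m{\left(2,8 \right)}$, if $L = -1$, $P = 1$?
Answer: $-18$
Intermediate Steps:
$m{\left(j,n \right)} = 0$ ($m{\left(j,n \right)} = 1 - 1 = 0$)
$-18 - 18 m{\left(2,8 \right)} = -18 - 0 = -18 + 0 = -18$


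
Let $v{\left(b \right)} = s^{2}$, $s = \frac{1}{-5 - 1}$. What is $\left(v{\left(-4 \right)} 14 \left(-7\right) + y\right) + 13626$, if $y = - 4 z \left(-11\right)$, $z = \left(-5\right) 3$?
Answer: $\frac{233339}{18} \approx 12963.0$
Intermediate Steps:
$s = - \frac{1}{6}$ ($s = \frac{1}{-6} = - \frac{1}{6} \approx -0.16667$)
$z = -15$
$v{\left(b \right)} = \frac{1}{36}$ ($v{\left(b \right)} = \left(- \frac{1}{6}\right)^{2} = \frac{1}{36}$)
$y = -660$ ($y = \left(-4\right) \left(-15\right) \left(-11\right) = 60 \left(-11\right) = -660$)
$\left(v{\left(-4 \right)} 14 \left(-7\right) + y\right) + 13626 = \left(\frac{1}{36} \cdot 14 \left(-7\right) - 660\right) + 13626 = \left(\frac{7}{18} \left(-7\right) - 660\right) + 13626 = \left(- \frac{49}{18} - 660\right) + 13626 = - \frac{11929}{18} + 13626 = \frac{233339}{18}$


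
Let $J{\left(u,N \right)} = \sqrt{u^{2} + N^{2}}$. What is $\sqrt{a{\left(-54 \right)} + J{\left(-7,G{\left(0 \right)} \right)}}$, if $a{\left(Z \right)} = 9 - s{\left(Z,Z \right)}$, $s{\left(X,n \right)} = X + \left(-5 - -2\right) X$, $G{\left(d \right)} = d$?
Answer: $2 i \sqrt{23} \approx 9.5917 i$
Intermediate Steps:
$s{\left(X,n \right)} = - 2 X$ ($s{\left(X,n \right)} = X + \left(-5 + 2\right) X = X - 3 X = - 2 X$)
$a{\left(Z \right)} = 9 + 2 Z$ ($a{\left(Z \right)} = 9 - - 2 Z = 9 + 2 Z$)
$J{\left(u,N \right)} = \sqrt{N^{2} + u^{2}}$
$\sqrt{a{\left(-54 \right)} + J{\left(-7,G{\left(0 \right)} \right)}} = \sqrt{\left(9 + 2 \left(-54\right)\right) + \sqrt{0^{2} + \left(-7\right)^{2}}} = \sqrt{\left(9 - 108\right) + \sqrt{0 + 49}} = \sqrt{-99 + \sqrt{49}} = \sqrt{-99 + 7} = \sqrt{-92} = 2 i \sqrt{23}$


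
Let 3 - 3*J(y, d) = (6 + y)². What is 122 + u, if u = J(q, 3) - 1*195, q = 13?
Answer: -577/3 ≈ -192.33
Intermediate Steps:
J(y, d) = 1 - (6 + y)²/3
u = -943/3 (u = (1 - (6 + 13)²/3) - 1*195 = (1 - ⅓*19²) - 195 = (1 - ⅓*361) - 195 = (1 - 361/3) - 195 = -358/3 - 195 = -943/3 ≈ -314.33)
122 + u = 122 - 943/3 = -577/3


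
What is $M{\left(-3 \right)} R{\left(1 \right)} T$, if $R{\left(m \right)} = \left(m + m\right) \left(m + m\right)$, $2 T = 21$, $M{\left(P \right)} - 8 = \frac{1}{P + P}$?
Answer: $329$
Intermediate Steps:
$M{\left(P \right)} = 8 + \frac{1}{2 P}$ ($M{\left(P \right)} = 8 + \frac{1}{P + P} = 8 + \frac{1}{2 P}$)
$T = \frac{21}{2}$ ($T = \frac{1}{2} \cdot 21 = \frac{21}{2} \approx 10.5$)
$R{\left(m \right)} = 4 m^{2}$ ($R{\left(m \right)} = 2 m 2 m = 4 m^{2}$)
$M{\left(-3 \right)} R{\left(1 \right)} T = \left(8 + \frac{1}{2 \left(-3\right)}\right) 4 \cdot 1^{2} \cdot \frac{21}{2} = \left(8 + \frac{1}{2} \left(- \frac{1}{3}\right)\right) 4 \cdot 1 \cdot \frac{21}{2} = \left(8 - \frac{1}{6}\right) 4 \cdot \frac{21}{2} = \frac{47}{6} \cdot 4 \cdot \frac{21}{2} = \frac{94}{3} \cdot \frac{21}{2} = 329$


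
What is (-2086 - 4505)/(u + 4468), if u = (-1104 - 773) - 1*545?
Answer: -2197/682 ≈ -3.2214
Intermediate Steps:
u = -2422 (u = -1877 - 545 = -2422)
(-2086 - 4505)/(u + 4468) = (-2086 - 4505)/(-2422 + 4468) = -6591/2046 = -6591*1/2046 = -2197/682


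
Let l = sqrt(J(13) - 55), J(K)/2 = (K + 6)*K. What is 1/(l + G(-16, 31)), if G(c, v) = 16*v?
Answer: 496/245577 - sqrt(439)/245577 ≈ 0.0019344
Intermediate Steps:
J(K) = 2*K*(6 + K) (J(K) = 2*((K + 6)*K) = 2*((6 + K)*K) = 2*(K*(6 + K)) = 2*K*(6 + K))
l = sqrt(439) (l = sqrt(2*13*(6 + 13) - 55) = sqrt(2*13*19 - 55) = sqrt(494 - 55) = sqrt(439) ≈ 20.952)
1/(l + G(-16, 31)) = 1/(sqrt(439) + 16*31) = 1/(sqrt(439) + 496) = 1/(496 + sqrt(439))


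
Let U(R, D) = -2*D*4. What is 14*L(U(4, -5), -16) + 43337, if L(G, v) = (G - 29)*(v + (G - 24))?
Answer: 43337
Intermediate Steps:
U(R, D) = -8*D
L(G, v) = (-29 + G)*(-24 + G + v) (L(G, v) = (-29 + G)*(v + (-24 + G)) = (-29 + G)*(-24 + G + v))
14*L(U(4, -5), -16) + 43337 = 14*(696 + (-8*(-5))**2 - (-424)*(-5) - 29*(-16) - 8*(-5)*(-16)) + 43337 = 14*(696 + 40**2 - 53*40 + 464 + 40*(-16)) + 43337 = 14*(696 + 1600 - 2120 + 464 - 640) + 43337 = 14*0 + 43337 = 0 + 43337 = 43337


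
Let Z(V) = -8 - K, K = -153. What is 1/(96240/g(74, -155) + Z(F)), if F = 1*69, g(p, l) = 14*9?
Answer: 21/19085 ≈ 0.0011003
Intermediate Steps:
g(p, l) = 126
F = 69
Z(V) = 145 (Z(V) = -8 - 1*(-153) = -8 + 153 = 145)
1/(96240/g(74, -155) + Z(F)) = 1/(96240/126 + 145) = 1/(96240*(1/126) + 145) = 1/(16040/21 + 145) = 1/(19085/21) = 21/19085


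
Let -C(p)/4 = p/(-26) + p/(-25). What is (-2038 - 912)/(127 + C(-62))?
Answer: -958750/34951 ≈ -27.431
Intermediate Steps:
C(p) = 102*p/325 (C(p) = -4*(p/(-26) + p/(-25)) = -4*(p*(-1/26) + p*(-1/25)) = -4*(-p/26 - p/25) = -(-102)*p/325 = 102*p/325)
(-2038 - 912)/(127 + C(-62)) = (-2038 - 912)/(127 + (102/325)*(-62)) = -2950/(127 - 6324/325) = -2950/34951/325 = -2950*325/34951 = -958750/34951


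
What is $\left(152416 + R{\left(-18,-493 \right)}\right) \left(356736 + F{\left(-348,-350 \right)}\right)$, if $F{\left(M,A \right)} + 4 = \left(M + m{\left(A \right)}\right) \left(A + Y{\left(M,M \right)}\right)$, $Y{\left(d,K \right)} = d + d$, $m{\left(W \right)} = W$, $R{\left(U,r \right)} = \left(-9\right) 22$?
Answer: $165436611120$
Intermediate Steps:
$R{\left(U,r \right)} = -198$
$Y{\left(d,K \right)} = 2 d$
$F{\left(M,A \right)} = -4 + \left(A + M\right) \left(A + 2 M\right)$ ($F{\left(M,A \right)} = -4 + \left(M + A\right) \left(A + 2 M\right) = -4 + \left(A + M\right) \left(A + 2 M\right)$)
$\left(152416 + R{\left(-18,-493 \right)}\right) \left(356736 + F{\left(-348,-350 \right)}\right) = \left(152416 - 198\right) \left(356736 + \left(-4 + \left(-350\right)^{2} + 2 \left(-348\right)^{2} + 3 \left(-350\right) \left(-348\right)\right)\right) = 152218 \left(356736 + \left(-4 + 122500 + 2 \cdot 121104 + 365400\right)\right) = 152218 \left(356736 + \left(-4 + 122500 + 242208 + 365400\right)\right) = 152218 \left(356736 + 730104\right) = 152218 \cdot 1086840 = 165436611120$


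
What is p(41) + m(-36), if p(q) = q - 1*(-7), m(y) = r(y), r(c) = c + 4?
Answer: 16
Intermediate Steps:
r(c) = 4 + c
m(y) = 4 + y
p(q) = 7 + q (p(q) = q + 7 = 7 + q)
p(41) + m(-36) = (7 + 41) + (4 - 36) = 48 - 32 = 16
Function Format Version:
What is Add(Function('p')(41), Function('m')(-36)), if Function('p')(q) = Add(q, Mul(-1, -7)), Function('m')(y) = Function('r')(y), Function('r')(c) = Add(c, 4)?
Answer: 16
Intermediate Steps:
Function('r')(c) = Add(4, c)
Function('m')(y) = Add(4, y)
Function('p')(q) = Add(7, q) (Function('p')(q) = Add(q, 7) = Add(7, q))
Add(Function('p')(41), Function('m')(-36)) = Add(Add(7, 41), Add(4, -36)) = Add(48, -32) = 16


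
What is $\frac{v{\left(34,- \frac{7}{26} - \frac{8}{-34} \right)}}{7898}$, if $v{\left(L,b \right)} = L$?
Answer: $\frac{17}{3949} \approx 0.0043049$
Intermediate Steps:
$\frac{v{\left(34,- \frac{7}{26} - \frac{8}{-34} \right)}}{7898} = \frac{34}{7898} = 34 \cdot \frac{1}{7898} = \frac{17}{3949}$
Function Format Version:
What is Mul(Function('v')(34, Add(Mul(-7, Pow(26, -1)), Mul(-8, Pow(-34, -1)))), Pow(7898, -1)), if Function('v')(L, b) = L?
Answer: Rational(17, 3949) ≈ 0.0043049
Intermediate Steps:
Mul(Function('v')(34, Add(Mul(-7, Pow(26, -1)), Mul(-8, Pow(-34, -1)))), Pow(7898, -1)) = Mul(34, Pow(7898, -1)) = Mul(34, Rational(1, 7898)) = Rational(17, 3949)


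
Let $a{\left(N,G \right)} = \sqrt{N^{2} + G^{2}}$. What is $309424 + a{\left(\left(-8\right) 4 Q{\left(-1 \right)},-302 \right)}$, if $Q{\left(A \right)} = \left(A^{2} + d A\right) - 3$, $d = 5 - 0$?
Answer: $309424 + 2 \sqrt{35345} \approx 3.098 \cdot 10^{5}$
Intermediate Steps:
$d = 5$ ($d = 5 + 0 = 5$)
$Q{\left(A \right)} = -3 + A^{2} + 5 A$ ($Q{\left(A \right)} = \left(A^{2} + 5 A\right) - 3 = -3 + A^{2} + 5 A$)
$a{\left(N,G \right)} = \sqrt{G^{2} + N^{2}}$
$309424 + a{\left(\left(-8\right) 4 Q{\left(-1 \right)},-302 \right)} = 309424 + \sqrt{\left(-302\right)^{2} + \left(\left(-8\right) 4 \left(-3 + \left(-1\right)^{2} + 5 \left(-1\right)\right)\right)^{2}} = 309424 + \sqrt{91204 + \left(- 32 \left(-3 + 1 - 5\right)\right)^{2}} = 309424 + \sqrt{91204 + \left(\left(-32\right) \left(-7\right)\right)^{2}} = 309424 + \sqrt{91204 + 224^{2}} = 309424 + \sqrt{91204 + 50176} = 309424 + \sqrt{141380} = 309424 + 2 \sqrt{35345}$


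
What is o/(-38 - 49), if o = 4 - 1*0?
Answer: -4/87 ≈ -0.045977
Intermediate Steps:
o = 4 (o = 4 + 0 = 4)
o/(-38 - 49) = 4/(-38 - 49) = 4/(-87) = -1/87*4 = -4/87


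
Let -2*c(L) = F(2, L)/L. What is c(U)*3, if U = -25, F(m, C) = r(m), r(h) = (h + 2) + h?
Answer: 9/25 ≈ 0.36000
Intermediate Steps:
r(h) = 2 + 2*h (r(h) = (2 + h) + h = 2 + 2*h)
F(m, C) = 2 + 2*m
c(L) = -3/L (c(L) = -(2 + 2*2)/(2*L) = -(2 + 4)/(2*L) = -3/L)
c(U)*3 = -3/(-25)*3 = -3*(-1/25)*3 = (3/25)*3 = 9/25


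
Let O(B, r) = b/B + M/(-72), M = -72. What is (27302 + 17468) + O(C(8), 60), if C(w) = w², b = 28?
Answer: 716343/16 ≈ 44771.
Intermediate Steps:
O(B, r) = 1 + 28/B (O(B, r) = 28/B - 72/(-72) = 28/B - 72*(-1/72) = 28/B + 1 = 1 + 28/B)
(27302 + 17468) + O(C(8), 60) = (27302 + 17468) + (28 + 8²)/(8²) = 44770 + (28 + 64)/64 = 44770 + (1/64)*92 = 44770 + 23/16 = 716343/16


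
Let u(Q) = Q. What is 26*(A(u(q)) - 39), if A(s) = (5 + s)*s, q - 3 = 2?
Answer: 286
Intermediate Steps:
q = 5 (q = 3 + 2 = 5)
A(s) = s*(5 + s)
26*(A(u(q)) - 39) = 26*(5*(5 + 5) - 39) = 26*(5*10 - 39) = 26*(50 - 39) = 26*11 = 286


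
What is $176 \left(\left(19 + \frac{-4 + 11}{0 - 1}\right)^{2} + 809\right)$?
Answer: $167728$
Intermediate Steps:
$176 \left(\left(19 + \frac{-4 + 11}{0 - 1}\right)^{2} + 809\right) = 176 \left(\left(19 + \frac{7}{-1}\right)^{2} + 809\right) = 176 \left(\left(19 + 7 \left(-1\right)\right)^{2} + 809\right) = 176 \left(\left(19 - 7\right)^{2} + 809\right) = 176 \left(12^{2} + 809\right) = 176 \left(144 + 809\right) = 176 \cdot 953 = 167728$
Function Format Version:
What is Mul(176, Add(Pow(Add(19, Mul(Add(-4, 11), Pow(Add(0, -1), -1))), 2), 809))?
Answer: 167728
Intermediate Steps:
Mul(176, Add(Pow(Add(19, Mul(Add(-4, 11), Pow(Add(0, -1), -1))), 2), 809)) = Mul(176, Add(Pow(Add(19, Mul(7, Pow(-1, -1))), 2), 809)) = Mul(176, Add(Pow(Add(19, Mul(7, -1)), 2), 809)) = Mul(176, Add(Pow(Add(19, -7), 2), 809)) = Mul(176, Add(Pow(12, 2), 809)) = Mul(176, Add(144, 809)) = Mul(176, 953) = 167728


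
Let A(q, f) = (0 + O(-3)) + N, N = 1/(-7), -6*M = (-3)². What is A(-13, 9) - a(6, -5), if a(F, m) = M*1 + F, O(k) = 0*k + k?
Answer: -107/14 ≈ -7.6429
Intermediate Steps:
M = -3/2 (M = -⅙*(-3)² = -⅙*9 = -3/2 ≈ -1.5000)
O(k) = k (O(k) = 0 + k = k)
N = -⅐ ≈ -0.14286
a(F, m) = -3/2 + F (a(F, m) = -3/2*1 + F = -3/2 + F)
A(q, f) = -22/7 (A(q, f) = (0 - 3) - ⅐ = -3 - ⅐ = -22/7)
A(-13, 9) - a(6, -5) = -22/7 - (-3/2 + 6) = -22/7 - 1*9/2 = -22/7 - 9/2 = -107/14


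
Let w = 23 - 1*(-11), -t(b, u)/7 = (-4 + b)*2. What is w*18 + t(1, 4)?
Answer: 654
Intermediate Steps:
t(b, u) = 56 - 14*b (t(b, u) = -7*(-4 + b)*2 = -7*(-8 + 2*b) = 56 - 14*b)
w = 34 (w = 23 + 11 = 34)
w*18 + t(1, 4) = 34*18 + (56 - 14*1) = 612 + (56 - 14) = 612 + 42 = 654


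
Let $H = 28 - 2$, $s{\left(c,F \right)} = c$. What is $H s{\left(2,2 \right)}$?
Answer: $52$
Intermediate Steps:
$H = 26$ ($H = 28 - 2 = 26$)
$H s{\left(2,2 \right)} = 26 \cdot 2 = 52$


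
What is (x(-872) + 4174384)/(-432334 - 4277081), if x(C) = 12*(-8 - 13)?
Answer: -4174132/4709415 ≈ -0.88634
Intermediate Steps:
x(C) = -252 (x(C) = 12*(-21) = -252)
(x(-872) + 4174384)/(-432334 - 4277081) = (-252 + 4174384)/(-432334 - 4277081) = 4174132/(-4709415) = 4174132*(-1/4709415) = -4174132/4709415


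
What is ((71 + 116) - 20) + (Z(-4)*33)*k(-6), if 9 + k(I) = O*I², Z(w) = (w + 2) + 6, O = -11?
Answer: -53293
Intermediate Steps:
Z(w) = 8 + w (Z(w) = (2 + w) + 6 = 8 + w)
k(I) = -9 - 11*I²
((71 + 116) - 20) + (Z(-4)*33)*k(-6) = ((71 + 116) - 20) + ((8 - 4)*33)*(-9 - 11*(-6)²) = (187 - 20) + (4*33)*(-9 - 11*36) = 167 + 132*(-9 - 396) = 167 + 132*(-405) = 167 - 53460 = -53293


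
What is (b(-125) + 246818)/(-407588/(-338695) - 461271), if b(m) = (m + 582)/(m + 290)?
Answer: -2758699699553/5155582533981 ≈ -0.53509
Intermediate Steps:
b(m) = (582 + m)/(290 + m)
(b(-125) + 246818)/(-407588/(-338695) - 461271) = ((582 - 125)/(290 - 125) + 246818)/(-407588/(-338695) - 461271) = (457/165 + 246818)/(-407588*(-1/338695) - 461271) = ((1/165)*457 + 246818)/(407588/338695 - 461271) = (457/165 + 246818)/(-156229773757/338695) = (40725427/165)*(-338695/156229773757) = -2758699699553/5155582533981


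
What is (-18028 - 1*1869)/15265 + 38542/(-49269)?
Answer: -1568648923/752091285 ≈ -2.0857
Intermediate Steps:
(-18028 - 1*1869)/15265 + 38542/(-49269) = (-18028 - 1869)*(1/15265) + 38542*(-1/49269) = -19897*1/15265 - 38542/49269 = -19897/15265 - 38542/49269 = -1568648923/752091285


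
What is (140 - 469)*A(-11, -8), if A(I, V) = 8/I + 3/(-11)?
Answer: 329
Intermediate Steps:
A(I, V) = -3/11 + 8/I (A(I, V) = 8/I + 3*(-1/11) = 8/I - 3/11 = -3/11 + 8/I)
(140 - 469)*A(-11, -8) = (140 - 469)*(-3/11 + 8/(-11)) = -329*(-3/11 + 8*(-1/11)) = -329*(-3/11 - 8/11) = -329*(-1) = 329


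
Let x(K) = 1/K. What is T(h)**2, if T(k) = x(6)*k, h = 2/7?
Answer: 1/441 ≈ 0.0022676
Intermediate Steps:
h = 2/7 (h = 2*(1/7) = 2/7 ≈ 0.28571)
T(k) = k/6
T(h)**2 = ((1/6)*(2/7))**2 = (1/21)**2 = 1/441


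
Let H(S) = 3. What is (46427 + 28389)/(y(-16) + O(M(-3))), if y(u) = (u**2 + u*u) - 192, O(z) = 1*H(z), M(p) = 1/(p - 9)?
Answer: 74816/323 ≈ 231.63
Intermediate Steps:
M(p) = 1/(-9 + p)
O(z) = 3 (O(z) = 1*3 = 3)
y(u) = -192 + 2*u**2 (y(u) = (u**2 + u**2) - 192 = 2*u**2 - 192 = -192 + 2*u**2)
(46427 + 28389)/(y(-16) + O(M(-3))) = (46427 + 28389)/((-192 + 2*(-16)**2) + 3) = 74816/((-192 + 2*256) + 3) = 74816/((-192 + 512) + 3) = 74816/(320 + 3) = 74816/323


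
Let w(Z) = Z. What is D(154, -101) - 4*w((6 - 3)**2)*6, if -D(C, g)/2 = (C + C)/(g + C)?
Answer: -12064/53 ≈ -227.62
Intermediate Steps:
D(C, g) = -4*C/(C + g) (D(C, g) = -2*(C + C)/(g + C) = -2*2*C/(C + g) = -4*C/(C + g))
D(154, -101) - 4*w((6 - 3)**2)*6 = -4*154/(154 - 101) - 4*(6 - 3)**2*6 = -4*154/53 - 4*3**2*6 = -4*154*1/53 - 4*9*6 = -616/53 - 36*6 = -616/53 - 216 = -12064/53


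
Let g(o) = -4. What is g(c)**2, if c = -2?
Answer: 16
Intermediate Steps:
g(c)**2 = (-4)**2 = 16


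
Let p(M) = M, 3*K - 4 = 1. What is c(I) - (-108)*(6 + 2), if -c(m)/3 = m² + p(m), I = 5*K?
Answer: 1892/3 ≈ 630.67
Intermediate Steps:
K = 5/3 (K = 4/3 + (⅓)*1 = 4/3 + ⅓ = 5/3 ≈ 1.6667)
I = 25/3 (I = 5*(5/3) = 25/3 ≈ 8.3333)
c(m) = -3*m - 3*m² (c(m) = -3*(m² + m) = -3*(m + m²) = -3*m - 3*m²)
c(I) - (-108)*(6 + 2) = 3*(25/3)*(-1 - 1*25/3) - (-108)*(6 + 2) = 3*(25/3)*(-1 - 25/3) - (-108)*8 = 3*(25/3)*(-28/3) - 36*(-24) = -700/3 + 864 = 1892/3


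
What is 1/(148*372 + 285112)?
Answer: 1/340168 ≈ 2.9397e-6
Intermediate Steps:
1/(148*372 + 285112) = 1/(55056 + 285112) = 1/340168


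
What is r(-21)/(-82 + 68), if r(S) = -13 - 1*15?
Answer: 2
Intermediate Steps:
r(S) = -28 (r(S) = -13 - 15 = -28)
r(-21)/(-82 + 68) = -28/(-82 + 68) = -28/(-14) = -1/14*(-28) = 2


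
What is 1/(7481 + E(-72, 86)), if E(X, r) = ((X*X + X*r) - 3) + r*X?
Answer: 1/278 ≈ 0.0035971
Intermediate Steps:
E(X, r) = -3 + X**2 + 2*X*r (E(X, r) = ((X**2 + X*r) - 3) + X*r = (-3 + X**2 + X*r) + X*r = -3 + X**2 + 2*X*r)
1/(7481 + E(-72, 86)) = 1/(7481 + (-3 + (-72)**2 + 2*(-72)*86)) = 1/(7481 + (-3 + 5184 - 12384)) = 1/(7481 - 7203) = 1/278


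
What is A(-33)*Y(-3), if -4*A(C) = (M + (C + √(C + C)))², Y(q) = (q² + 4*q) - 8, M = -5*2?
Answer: 19613/4 - 473*I*√66/2 ≈ 4903.3 - 1921.3*I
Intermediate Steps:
M = -10
Y(q) = -8 + q² + 4*q
A(C) = -(-10 + C + √2*√C)²/4 (A(C) = -(-10 + (C + √(C + C)))²/4 = -(-10 + (C + √(2*C)))²/4 = -(-10 + (C + √2*√C))²/4 = -(-10 + C + √2*√C)²/4)
A(-33)*Y(-3) = (-(-10 - 33 + √2*√(-33))²/4)*(-8 + (-3)² + 4*(-3)) = (-(-10 - 33 + √2*(I*√33))²/4)*(-8 + 9 - 12) = -(-10 - 33 + I*√66)²/4*(-11) = -(-43 + I*√66)²/4*(-11) = 11*(-43 + I*√66)²/4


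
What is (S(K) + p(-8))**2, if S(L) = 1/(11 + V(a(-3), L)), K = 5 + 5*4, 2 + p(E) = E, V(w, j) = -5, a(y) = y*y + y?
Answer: 3481/36 ≈ 96.694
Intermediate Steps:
a(y) = y + y**2 (a(y) = y**2 + y = y + y**2)
p(E) = -2 + E
K = 25 (K = 5 + 20 = 25)
S(L) = 1/6 (S(L) = 1/(11 - 5) = 1/6)
(S(K) + p(-8))**2 = (1/6 + (-2 - 8))**2 = (1/6 - 10)**2 = (-59/6)**2 = 3481/36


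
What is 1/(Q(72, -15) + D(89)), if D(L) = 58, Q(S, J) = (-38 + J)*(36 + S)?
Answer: -1/5666 ≈ -0.00017649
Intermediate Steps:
1/(Q(72, -15) + D(89)) = 1/((-1368 - 38*72 + 36*(-15) - 15*72) + 58) = 1/((-1368 - 2736 - 540 - 1080) + 58) = 1/(-5724 + 58) = 1/(-5666) = -1/5666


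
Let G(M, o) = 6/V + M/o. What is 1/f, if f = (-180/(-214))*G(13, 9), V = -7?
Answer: 749/370 ≈ 2.0243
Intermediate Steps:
G(M, o) = -6/7 + M/o (G(M, o) = 6/(-7) + M/o = 6*(-1/7) + M/o = -6/7 + M/o)
f = 370/749 (f = (-180/(-214))*(-6/7 + 13/9) = (-180*(-1/214))*(-6/7 + 13*(1/9)) = 90*(-6/7 + 13/9)/107 = (90/107)*(37/63) = 370/749 ≈ 0.49399)
1/f = 1/(370/749) = 749/370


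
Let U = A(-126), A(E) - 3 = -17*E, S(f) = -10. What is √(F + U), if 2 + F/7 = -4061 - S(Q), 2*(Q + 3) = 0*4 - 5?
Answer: 3*I*√2914 ≈ 161.94*I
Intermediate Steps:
Q = -11/2 (Q = -3 + (0*4 - 5)/2 = -3 + (0 - 5)/2 = -3 + (½)*(-5) = -3 - 5/2 = -11/2 ≈ -5.5000)
F = -28371 (F = -14 + 7*(-4061 - 1*(-10)) = -14 + 7*(-4061 + 10) = -14 + 7*(-4051) = -14 - 28357 = -28371)
A(E) = 3 - 17*E
U = 2145 (U = 3 - 17*(-126) = 3 + 2142 = 2145)
√(F + U) = √(-28371 + 2145) = √(-26226) = 3*I*√2914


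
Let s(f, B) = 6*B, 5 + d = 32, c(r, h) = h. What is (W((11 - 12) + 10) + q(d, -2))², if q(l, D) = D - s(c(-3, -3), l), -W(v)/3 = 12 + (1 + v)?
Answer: 52900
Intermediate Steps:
d = 27 (d = -5 + 32 = 27)
W(v) = -39 - 3*v (W(v) = -3*(12 + (1 + v)) = -3*(13 + v) = -39 - 3*v)
q(l, D) = D - 6*l
(W((11 - 12) + 10) + q(d, -2))² = ((-39 - 3*((11 - 12) + 10)) + (-2 - 6*27))² = ((-39 - 3*(-1 + 10)) + (-2 - 162))² = ((-39 - 3*9) - 164)² = ((-39 - 27) - 164)² = (-66 - 164)² = (-230)² = 52900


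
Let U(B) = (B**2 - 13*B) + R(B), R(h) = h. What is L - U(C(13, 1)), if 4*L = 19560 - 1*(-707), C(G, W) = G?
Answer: 20215/4 ≈ 5053.8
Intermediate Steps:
L = 20267/4 (L = (19560 - 1*(-707))/4 = (19560 + 707)/4 = (1/4)*20267 = 20267/4 ≈ 5066.8)
U(B) = B**2 - 12*B (U(B) = (B**2 - 13*B) + B = B**2 - 12*B)
L - U(C(13, 1)) = 20267/4 - 13*(-12 + 13) = 20267/4 - 13 = 20215/4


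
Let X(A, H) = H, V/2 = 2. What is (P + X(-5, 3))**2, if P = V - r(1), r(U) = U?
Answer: 36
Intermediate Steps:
V = 4 (V = 2*2 = 4)
P = 3 (P = 4 - 1*1 = 4 - 1 = 3)
(P + X(-5, 3))**2 = (3 + 3)**2 = 6**2 = 36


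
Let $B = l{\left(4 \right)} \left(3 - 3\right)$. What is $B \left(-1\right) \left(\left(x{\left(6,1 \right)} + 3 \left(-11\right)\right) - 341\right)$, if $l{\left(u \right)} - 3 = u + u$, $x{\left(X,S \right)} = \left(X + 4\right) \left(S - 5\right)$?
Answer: $0$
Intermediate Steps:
$x{\left(X,S \right)} = \left(-5 + S\right) \left(4 + X\right)$ ($x{\left(X,S \right)} = \left(4 + X\right) \left(-5 + S\right) = \left(-5 + S\right) \left(4 + X\right)$)
$l{\left(u \right)} = 3 + 2 u$ ($l{\left(u \right)} = 3 + \left(u + u\right) = 3 + 2 u$)
$B = 0$ ($B = \left(3 + 2 \cdot 4\right) \left(3 - 3\right) = \left(3 + 8\right) 0 = 11 \cdot 0 = 0$)
$B \left(-1\right) \left(\left(x{\left(6,1 \right)} + 3 \left(-11\right)\right) - 341\right) = 0 \left(-1\right) \left(\left(\left(-20 - 30 + 4 \cdot 1 + 1 \cdot 6\right) + 3 \left(-11\right)\right) - 341\right) = 0 \left(\left(\left(-20 - 30 + 4 + 6\right) - 33\right) - 341\right) = 0 \left(\left(-40 - 33\right) - 341\right) = 0 \left(-73 - 341\right) = 0 \left(-414\right) = 0$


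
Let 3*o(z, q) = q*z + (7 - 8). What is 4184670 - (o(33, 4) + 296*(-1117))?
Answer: 13545775/3 ≈ 4.5153e+6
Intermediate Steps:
o(z, q) = -1/3 + q*z/3 (o(z, q) = (q*z + (7 - 8))/3 = (q*z - 1)/3 = (-1 + q*z)/3 = -1/3 + q*z/3)
4184670 - (o(33, 4) + 296*(-1117)) = 4184670 - ((-1/3 + (1/3)*4*33) + 296*(-1117)) = 4184670 - ((-1/3 + 44) - 330632) = 4184670 - (131/3 - 330632) = 4184670 - 1*(-991765/3) = 4184670 + 991765/3 = 13545775/3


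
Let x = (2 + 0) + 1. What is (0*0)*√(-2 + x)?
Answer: 0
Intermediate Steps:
x = 3 (x = 2 + 1 = 3)
(0*0)*√(-2 + x) = (0*0)*√(-2 + 3) = 0*√1 = 0*1 = 0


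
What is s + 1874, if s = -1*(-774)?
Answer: 2648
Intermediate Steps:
s = 774
s + 1874 = 774 + 1874 = 2648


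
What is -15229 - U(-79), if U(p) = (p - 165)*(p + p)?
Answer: -53781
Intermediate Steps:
U(p) = 2*p*(-165 + p) (U(p) = (-165 + p)*(2*p) = 2*p*(-165 + p))
-15229 - U(-79) = -15229 - 2*(-79)*(-165 - 79) = -15229 - 2*(-79)*(-244) = -15229 - 1*38552 = -15229 - 38552 = -53781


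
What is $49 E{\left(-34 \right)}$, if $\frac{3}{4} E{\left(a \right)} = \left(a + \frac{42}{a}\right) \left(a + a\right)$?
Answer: $\frac{469616}{3} \approx 1.5654 \cdot 10^{5}$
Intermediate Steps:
$E{\left(a \right)} = \frac{8 a \left(a + \frac{42}{a}\right)}{3}$ ($E{\left(a \right)} = \frac{4 \left(a + \frac{42}{a}\right) \left(a + a\right)}{3} = \frac{4 \left(a + \frac{42}{a}\right) 2 a}{3} = \frac{4 \cdot 2 a \left(a + \frac{42}{a}\right)}{3} = \frac{8 a \left(a + \frac{42}{a}\right)}{3}$)
$49 E{\left(-34 \right)} = 49 \left(112 + \frac{8 \left(-34\right)^{2}}{3}\right) = 49 \left(112 + \frac{8}{3} \cdot 1156\right) = 49 \left(112 + \frac{9248}{3}\right) = 49 \cdot \frac{9584}{3} = \frac{469616}{3}$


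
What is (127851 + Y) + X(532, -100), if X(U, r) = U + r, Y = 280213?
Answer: 408496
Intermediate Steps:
(127851 + Y) + X(532, -100) = (127851 + 280213) + (532 - 100) = 408064 + 432 = 408496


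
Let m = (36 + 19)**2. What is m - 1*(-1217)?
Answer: 4242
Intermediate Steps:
m = 3025 (m = 55**2 = 3025)
m - 1*(-1217) = 3025 - 1*(-1217) = 3025 + 1217 = 4242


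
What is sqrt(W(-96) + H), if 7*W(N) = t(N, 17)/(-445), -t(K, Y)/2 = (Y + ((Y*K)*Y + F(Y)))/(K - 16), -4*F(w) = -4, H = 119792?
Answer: sqrt(4649481085835)/6230 ≈ 346.11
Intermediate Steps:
F(w) = 1 (F(w) = -1/4*(-4) = 1)
t(K, Y) = -2*(1 + Y + K*Y**2)/(-16 + K) (t(K, Y) = -2*(Y + ((Y*K)*Y + 1))/(K - 16) = -2*(Y + ((K*Y)*Y + 1))/(-16 + K) = -2*(Y + (K*Y**2 + 1))/(-16 + K) = -2*(Y + (1 + K*Y**2))/(-16 + K) = -2*(1 + Y + K*Y**2)/(-16 + K))
W(N) = -2*(-18 - 289*N)/(3115*(-16 + N)) (W(N) = ((2*(-1 - 1*17 - 1*N*17**2)/(-16 + N))/(-445))/7 = ((2*(-1 - 17 - 1*N*289)/(-16 + N))*(-1/445))/7 = ((2*(-1 - 17 - 289*N)/(-16 + N))*(-1/445))/7 = ((2*(-18 - 289*N)/(-16 + N))*(-1/445))/7 = (-2*(-18 - 289*N)/(445*(-16 + N)))/7 = -2*(-18 - 289*N)/(3115*(-16 + N)))
sqrt(W(-96) + H) = sqrt(2*(18 + 289*(-96))/(3115*(-16 - 96)) + 119792) = sqrt((2/3115)*(18 - 27744)/(-112) + 119792) = sqrt((2/3115)*(-1/112)*(-27726) + 119792) = sqrt(13863/87220 + 119792) = sqrt(10448272103/87220) = sqrt(4649481085835)/6230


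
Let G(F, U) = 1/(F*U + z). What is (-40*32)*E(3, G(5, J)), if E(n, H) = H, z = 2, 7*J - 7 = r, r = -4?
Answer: -8960/29 ≈ -308.97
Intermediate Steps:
J = 3/7 (J = 1 + (1/7)*(-4) = 1 - 4/7 = 3/7 ≈ 0.42857)
G(F, U) = 1/(2 + F*U) (G(F, U) = 1/(F*U + 2) = 1/(2 + F*U))
(-40*32)*E(3, G(5, J)) = (-40*32)/(2 + 5*(3/7)) = -1280/(2 + 15/7) = -1280/29/7 = -1280*7/29 = -8960/29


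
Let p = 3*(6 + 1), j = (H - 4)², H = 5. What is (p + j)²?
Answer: 484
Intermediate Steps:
j = 1 (j = (5 - 4)² = 1² = 1)
p = 21 (p = 3*7 = 21)
(p + j)² = (21 + 1)² = 22² = 484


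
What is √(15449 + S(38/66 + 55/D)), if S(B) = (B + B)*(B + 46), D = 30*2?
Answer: √271653362/132 ≈ 124.86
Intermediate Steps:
D = 60
S(B) = 2*B*(46 + B) (S(B) = (2*B)*(46 + B) = 2*B*(46 + B))
√(15449 + S(38/66 + 55/D)) = √(15449 + 2*(38/66 + 55/60)*(46 + (38/66 + 55/60))) = √(15449 + 2*(38*(1/66) + 55*(1/60))*(46 + (38*(1/66) + 55*(1/60)))) = √(15449 + 2*(19/33 + 11/12)*(46 + (19/33 + 11/12))) = √(15449 + 2*(197/132)*(46 + 197/132)) = √(15449 + 2*(197/132)*(6269/132)) = √(15449 + 1234993/8712) = √(135826681/8712) = √271653362/132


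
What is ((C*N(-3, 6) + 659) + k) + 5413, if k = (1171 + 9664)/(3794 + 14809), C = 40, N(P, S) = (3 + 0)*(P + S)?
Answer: 119665331/18603 ≈ 6432.6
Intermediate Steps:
N(P, S) = 3*P + 3*S (N(P, S) = 3*(P + S) = 3*P + 3*S)
k = 10835/18603 ≈ 0.58243
((C*N(-3, 6) + 659) + k) + 5413 = ((40*(3*(-3) + 3*6) + 659) + 10835/18603) + 5413 = ((40*(-9 + 18) + 659) + 10835/18603) + 5413 = ((40*9 + 659) + 10835/18603) + 5413 = ((360 + 659) + 10835/18603) + 5413 = (1019 + 10835/18603) + 5413 = 18967292/18603 + 5413 = 119665331/18603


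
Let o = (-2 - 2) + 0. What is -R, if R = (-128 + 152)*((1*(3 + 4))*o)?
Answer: 672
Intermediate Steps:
o = -4 (o = -4 + 0 = -4)
R = -672 (R = (-128 + 152)*((1*(3 + 4))*(-4)) = 24*((1*7)*(-4)) = 24*(7*(-4)) = 24*(-28) = -672)
-R = -1*(-672) = 672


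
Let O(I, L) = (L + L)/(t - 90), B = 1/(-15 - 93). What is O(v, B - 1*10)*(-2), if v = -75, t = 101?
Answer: 1081/297 ≈ 3.6397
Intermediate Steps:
B = -1/108 (B = 1/(-108) = -1/108 ≈ -0.0092593)
O(I, L) = 2*L/11 (O(I, L) = (L + L)/(101 - 90) = (2*L)/11 = (2*L)*(1/11) = 2*L/11)
O(v, B - 1*10)*(-2) = (2*(-1/108 - 1*10)/11)*(-2) = (2*(-1/108 - 10)/11)*(-2) = ((2/11)*(-1081/108))*(-2) = -1081/594*(-2) = 1081/297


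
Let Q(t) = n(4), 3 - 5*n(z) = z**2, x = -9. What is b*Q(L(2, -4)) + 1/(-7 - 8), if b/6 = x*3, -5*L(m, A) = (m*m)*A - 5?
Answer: 6317/15 ≈ 421.13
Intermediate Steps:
n(z) = 3/5 - z**2/5
L(m, A) = 1 - A*m**2/5 (L(m, A) = -((m*m)*A - 5)/5 = -(m**2*A - 5)/5 = -(A*m**2 - 5)/5 = -(-5 + A*m**2)/5 = 1 - A*m**2/5)
Q(t) = -13/5 (Q(t) = 3/5 - 1/5*4**2 = 3/5 - 1/5*16 = 3/5 - 16/5 = -13/5)
b = -162 (b = 6*(-9*3) = 6*(-27) = -162)
b*Q(L(2, -4)) + 1/(-7 - 8) = -162*(-13/5) + 1/(-7 - 8) = 2106/5 + 1/(-15) = 2106/5 - 1/15 = 6317/15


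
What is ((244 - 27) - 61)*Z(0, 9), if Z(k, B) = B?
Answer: 1404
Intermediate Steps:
((244 - 27) - 61)*Z(0, 9) = ((244 - 27) - 61)*9 = (217 - 61)*9 = 156*9 = 1404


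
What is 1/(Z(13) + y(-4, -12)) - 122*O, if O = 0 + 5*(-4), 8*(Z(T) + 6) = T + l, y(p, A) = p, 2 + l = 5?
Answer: 19519/8 ≈ 2439.9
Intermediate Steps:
l = 3 (l = -2 + 5 = 3)
Z(T) = -45/8 + T/8 (Z(T) = -6 + (T + 3)/8 = -6 + (3 + T)/8 = -6 + (3/8 + T/8) = -45/8 + T/8)
O = -20 (O = 0 - 20 = -20)
1/(Z(13) + y(-4, -12)) - 122*O = 1/((-45/8 + (⅛)*13) - 4) - 122*(-20) = 1/((-45/8 + 13/8) - 4) + 2440 = 1/(-4 - 4) + 2440 = 1/(-8) + 2440 = -⅛ + 2440 = 19519/8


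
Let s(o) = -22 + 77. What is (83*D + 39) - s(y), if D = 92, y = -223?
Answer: 7620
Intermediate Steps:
s(o) = 55
(83*D + 39) - s(y) = (83*92 + 39) - 1*55 = (7636 + 39) - 55 = 7675 - 55 = 7620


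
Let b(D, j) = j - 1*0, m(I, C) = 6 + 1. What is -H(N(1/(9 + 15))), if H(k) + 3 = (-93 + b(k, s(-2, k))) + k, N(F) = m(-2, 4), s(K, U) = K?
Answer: 91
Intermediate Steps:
m(I, C) = 7
N(F) = 7
b(D, j) = j (b(D, j) = j + 0 = j)
H(k) = -98 + k (H(k) = -3 + ((-93 - 2) + k) = -3 + (-95 + k) = -98 + k)
-H(N(1/(9 + 15))) = -(-98 + 7) = -1*(-91) = 91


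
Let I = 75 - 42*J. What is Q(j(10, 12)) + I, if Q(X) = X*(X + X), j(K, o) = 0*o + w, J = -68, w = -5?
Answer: 2981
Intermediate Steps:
j(K, o) = -5 (j(K, o) = 0*o - 5 = 0 - 5 = -5)
I = 2931 (I = 75 - 42*(-68) = 75 + 2856 = 2931)
Q(X) = 2*X² (Q(X) = X*(2*X) = 2*X²)
Q(j(10, 12)) + I = 2*(-5)² + 2931 = 2*25 + 2931 = 50 + 2931 = 2981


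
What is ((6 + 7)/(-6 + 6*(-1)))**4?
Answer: 28561/20736 ≈ 1.3774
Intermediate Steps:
((6 + 7)/(-6 + 6*(-1)))**4 = (13/(-6 - 6))**4 = (13/(-12))**4 = (13*(-1/12))**4 = (-13/12)**4 = 28561/20736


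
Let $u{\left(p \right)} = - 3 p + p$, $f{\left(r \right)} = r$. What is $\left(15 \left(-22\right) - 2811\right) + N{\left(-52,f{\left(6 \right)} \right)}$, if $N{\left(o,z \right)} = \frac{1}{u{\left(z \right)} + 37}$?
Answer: $- \frac{78524}{25} \approx -3141.0$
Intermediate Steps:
$u{\left(p \right)} = - 2 p$
$N{\left(o,z \right)} = \frac{1}{37 - 2 z}$ ($N{\left(o,z \right)} = \frac{1}{- 2 z + 37} = \frac{1}{37 - 2 z}$)
$\left(15 \left(-22\right) - 2811\right) + N{\left(-52,f{\left(6 \right)} \right)} = \left(15 \left(-22\right) - 2811\right) - \frac{1}{-37 + 2 \cdot 6} = \left(-330 - 2811\right) - \frac{1}{-37 + 12} = -3141 - \frac{1}{-25} = -3141 - - \frac{1}{25} = -3141 + \frac{1}{25} = - \frac{78524}{25}$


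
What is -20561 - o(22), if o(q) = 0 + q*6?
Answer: -20693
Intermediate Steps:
o(q) = 6*q (o(q) = 0 + 6*q = 6*q)
-20561 - o(22) = -20561 - 6*22 = -20561 - 1*132 = -20561 - 132 = -20693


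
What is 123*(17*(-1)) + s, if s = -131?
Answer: -2222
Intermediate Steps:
123*(17*(-1)) + s = 123*(17*(-1)) - 131 = 123*(-17) - 131 = -2091 - 131 = -2222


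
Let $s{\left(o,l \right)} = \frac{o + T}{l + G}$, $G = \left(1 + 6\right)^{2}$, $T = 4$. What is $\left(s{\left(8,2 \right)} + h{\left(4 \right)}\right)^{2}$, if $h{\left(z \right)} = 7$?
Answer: $\frac{15129}{289} \approx 52.349$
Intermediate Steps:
$G = 49$ ($G = 7^{2} = 49$)
$s{\left(o,l \right)} = \frac{4 + o}{49 + l}$ ($s{\left(o,l \right)} = \frac{o + 4}{l + 49} = \frac{4 + o}{49 + l}$)
$\left(s{\left(8,2 \right)} + h{\left(4 \right)}\right)^{2} = \left(\frac{4 + 8}{49 + 2} + 7\right)^{2} = \left(\frac{1}{51} \cdot 12 + 7\right)^{2} = \left(\frac{4}{17} + 7\right)^{2} = \left(\frac{123}{17}\right)^{2} = \frac{15129}{289}$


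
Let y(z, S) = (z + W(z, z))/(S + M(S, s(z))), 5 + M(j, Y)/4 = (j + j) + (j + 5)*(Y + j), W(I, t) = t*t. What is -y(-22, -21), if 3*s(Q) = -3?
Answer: -42/109 ≈ -0.38532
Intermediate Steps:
W(I, t) = t²
s(Q) = -1 (s(Q) = (⅓)*(-3) = -1)
M(j, Y) = -20 + 8*j + 4*(5 + j)*(Y + j) (M(j, Y) = -20 + 4*((j + j) + (j + 5)*(Y + j)) = -20 + 4*(2*j + (5 + j)*(Y + j)) = -20 + (8*j + 4*(5 + j)*(Y + j)) = -20 + 8*j + 4*(5 + j)*(Y + j))
y(z, S) = (z + z²)/(-40 + 4*S² + 25*S) (y(z, S) = (z + z²)/(S + (-20 + 4*S² + 20*(-1) + 28*S + 4*(-1)*S)) = (z + z²)/(S + (-20 + 4*S² - 20 + 28*S - 4*S)) = (z + z²)/(S + (-40 + 4*S² + 24*S)) = (z + z²)/(-40 + 4*S² + 25*S))
-y(-22, -21) = -(-22)*(1 - 22)/(-40 + 4*(-21)² + 25*(-21)) = -(-22)*(-21)/(-40 + 4*441 - 525) = -(-22)*(-21)/(-40 + 1764 - 525) = -(-22)*(-21)/1199 = -1*42/109 = -42/109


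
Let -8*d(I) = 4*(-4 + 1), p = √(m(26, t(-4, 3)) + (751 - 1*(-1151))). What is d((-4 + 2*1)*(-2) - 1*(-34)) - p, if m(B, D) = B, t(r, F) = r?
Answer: 3/2 - 2*√482 ≈ -42.409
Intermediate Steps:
p = 2*√482 (p = √(26 + (751 - 1*(-1151))) = √(26 + (751 + 1151)) = √(26 + 1902) = √1928 = 2*√482 ≈ 43.909)
d(I) = 3/2 (d(I) = -(-4 + 1)/2 = -(-3)/2 = -⅛*(-12) = 3/2)
d((-4 + 2*1)*(-2) - 1*(-34)) - p = 3/2 - 2*√482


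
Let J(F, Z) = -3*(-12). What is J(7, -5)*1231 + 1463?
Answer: 45779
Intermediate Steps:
J(F, Z) = 36
J(7, -5)*1231 + 1463 = 36*1231 + 1463 = 44316 + 1463 = 45779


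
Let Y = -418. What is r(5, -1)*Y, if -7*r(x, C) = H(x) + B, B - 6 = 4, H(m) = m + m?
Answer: 8360/7 ≈ 1194.3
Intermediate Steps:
H(m) = 2*m
B = 10 (B = 6 + 4 = 10)
r(x, C) = -10/7 - 2*x/7 (r(x, C) = -(2*x + 10)/7 = -(10 + 2*x)/7 = -10/7 - 2*x/7)
r(5, -1)*Y = (-10/7 - 2/7*5)*(-418) = (-10/7 - 10/7)*(-418) = -20/7*(-418) = 8360/7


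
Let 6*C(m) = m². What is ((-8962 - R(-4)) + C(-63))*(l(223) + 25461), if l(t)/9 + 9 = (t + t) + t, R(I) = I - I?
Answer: -521288001/2 ≈ -2.6064e+8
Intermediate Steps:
R(I) = 0
l(t) = -81 + 27*t (l(t) = -81 + 9*((t + t) + t) = -81 + 9*(2*t + t) = -81 + 9*(3*t) = -81 + 27*t)
C(m) = m²/6
((-8962 - R(-4)) + C(-63))*(l(223) + 25461) = ((-8962 - 1*0) + (⅙)*(-63)²)*((-81 + 27*223) + 25461) = ((-8962 + 0) + (⅙)*3969)*((-81 + 6021) + 25461) = (-8962 + 1323/2)*(5940 + 25461) = -16601/2*31401 = -521288001/2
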